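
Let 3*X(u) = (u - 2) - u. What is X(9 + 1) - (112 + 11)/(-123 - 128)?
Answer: -133/753 ≈ -0.17663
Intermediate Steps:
X(u) = -⅔ (X(u) = ((u - 2) - u)/3 = ((-2 + u) - u)/3 = (⅓)*(-2) = -⅔)
X(9 + 1) - (112 + 11)/(-123 - 128) = -⅔ - (112 + 11)/(-123 - 128) = -⅔ - 123/(-251) = -⅔ - 123*(-1)/251 = -⅔ - 1*(-123/251) = -⅔ + 123/251 = -133/753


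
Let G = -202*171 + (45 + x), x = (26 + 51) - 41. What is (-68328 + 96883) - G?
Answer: 63016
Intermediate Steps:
x = 36 (x = 77 - 41 = 36)
G = -34461 (G = -202*171 + (45 + 36) = -34542 + 81 = -34461)
(-68328 + 96883) - G = (-68328 + 96883) - 1*(-34461) = 28555 + 34461 = 63016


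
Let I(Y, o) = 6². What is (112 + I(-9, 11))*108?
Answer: 15984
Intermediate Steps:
I(Y, o) = 36
(112 + I(-9, 11))*108 = (112 + 36)*108 = 148*108 = 15984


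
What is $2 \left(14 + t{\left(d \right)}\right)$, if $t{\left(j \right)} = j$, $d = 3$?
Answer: $34$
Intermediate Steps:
$2 \left(14 + t{\left(d \right)}\right) = 2 \left(14 + 3\right) = 2 \cdot 17 = 34$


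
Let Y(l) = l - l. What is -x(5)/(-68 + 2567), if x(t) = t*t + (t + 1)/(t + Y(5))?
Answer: -131/12495 ≈ -0.010484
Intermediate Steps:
Y(l) = 0
x(t) = t**2 + (1 + t)/t (x(t) = t*t + (t + 1)/(t + 0) = t**2 + (1 + t)/t)
-x(5)/(-68 + 2567) = -(1 + 5 + 5**3)/5/(-68 + 2567) = -(1 + 5 + 125)/5/2499 = -(1/5)*131/2499 = -131/(5*2499) = -1*131/12495 = -131/12495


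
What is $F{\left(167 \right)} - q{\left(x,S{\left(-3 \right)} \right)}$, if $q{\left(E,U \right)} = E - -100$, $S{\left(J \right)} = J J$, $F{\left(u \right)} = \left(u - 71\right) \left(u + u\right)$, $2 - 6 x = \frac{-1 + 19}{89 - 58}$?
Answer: $\frac{2972630}{93} \approx 31964.0$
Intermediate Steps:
$x = \frac{22}{93}$ ($x = \frac{1}{3} - \frac{\left(-1 + 19\right) \frac{1}{89 - 58}}{6} = \frac{1}{3} - \frac{18 \cdot \frac{1}{31}}{6} = \frac{1}{3} - \frac{3}{31} = \frac{22}{93} \approx 0.23656$)
$F{\left(u \right)} = 2 u \left(-71 + u\right)$ ($F{\left(u \right)} = \left(-71 + u\right) 2 u = 2 u \left(-71 + u\right)$)
$S{\left(J \right)} = J^{2}$
$q{\left(E,U \right)} = 100 + E$ ($q{\left(E,U \right)} = E + 100 = 100 + E$)
$F{\left(167 \right)} - q{\left(x,S{\left(-3 \right)} \right)} = 2 \cdot 167 \left(-71 + 167\right) - \left(100 + \frac{22}{93}\right) = 2 \cdot 167 \cdot 96 - \frac{9322}{93} = 32064 - \frac{9322}{93} = \frac{2972630}{93}$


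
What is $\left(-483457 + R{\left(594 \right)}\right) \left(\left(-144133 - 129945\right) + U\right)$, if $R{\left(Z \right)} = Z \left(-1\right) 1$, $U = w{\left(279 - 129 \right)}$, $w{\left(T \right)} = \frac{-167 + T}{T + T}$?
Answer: $\frac{39800327222267}{300} \approx 1.3267 \cdot 10^{11}$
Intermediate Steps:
$w{\left(T \right)} = \frac{-167 + T}{2 T}$
$U = - \frac{17}{300}$ ($U = \frac{-167 + \left(279 - 129\right)}{2 \left(279 - 129\right)} = \frac{-167 + 150}{2 \cdot 150} = \frac{1}{2} \cdot \frac{1}{150} \left(-17\right) = - \frac{17}{300} \approx -0.056667$)
$R{\left(Z \right)} = - Z$ ($R{\left(Z \right)} = - Z 1 = - Z$)
$\left(-483457 + R{\left(594 \right)}\right) \left(\left(-144133 - 129945\right) + U\right) = \left(-483457 - 594\right) \left(\left(-144133 - 129945\right) - \frac{17}{300}\right) = - 484051 \left(-274078 - \frac{17}{300}\right) = \left(-484051\right) \left(- \frac{82223417}{300}\right) = \frac{39800327222267}{300}$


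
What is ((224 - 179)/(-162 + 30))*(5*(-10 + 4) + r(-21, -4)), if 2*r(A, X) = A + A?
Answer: 765/44 ≈ 17.386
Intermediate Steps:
r(A, X) = A (r(A, X) = (A + A)/2 = (2*A)/2 = A)
((224 - 179)/(-162 + 30))*(5*(-10 + 4) + r(-21, -4)) = ((224 - 179)/(-162 + 30))*(5*(-10 + 4) - 21) = (45/(-132))*(5*(-6) - 21) = (45*(-1/132))*(-30 - 21) = -15/44*(-51) = 765/44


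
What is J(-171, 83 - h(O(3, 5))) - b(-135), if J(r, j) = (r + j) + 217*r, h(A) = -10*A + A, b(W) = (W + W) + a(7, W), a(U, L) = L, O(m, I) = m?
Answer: -36763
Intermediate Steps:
b(W) = 3*W (b(W) = (W + W) + W = 2*W + W = 3*W)
h(A) = -9*A
J(r, j) = j + 218*r (J(r, j) = (j + r) + 217*r = j + 218*r)
J(-171, 83 - h(O(3, 5))) - b(-135) = ((83 - (-9)*3) + 218*(-171)) - 3*(-135) = ((83 - 1*(-27)) - 37278) - 1*(-405) = ((83 + 27) - 37278) + 405 = (110 - 37278) + 405 = -37168 + 405 = -36763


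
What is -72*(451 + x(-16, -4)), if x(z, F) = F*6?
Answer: -30744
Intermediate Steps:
x(z, F) = 6*F
-72*(451 + x(-16, -4)) = -72*(451 + 6*(-4)) = -72*(451 - 24) = -72*427 = -30744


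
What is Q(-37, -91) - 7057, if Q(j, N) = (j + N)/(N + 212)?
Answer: -854025/121 ≈ -7058.1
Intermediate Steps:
Q(j, N) = (N + j)/(212 + N)
Q(-37, -91) - 7057 = (-91 - 37)/(212 - 91) - 7057 = -128/121 - 7057 = -854025/121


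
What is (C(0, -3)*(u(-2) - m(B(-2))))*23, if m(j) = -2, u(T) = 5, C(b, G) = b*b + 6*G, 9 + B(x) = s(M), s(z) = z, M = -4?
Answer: -2898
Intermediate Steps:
B(x) = -13 (B(x) = -9 - 4 = -13)
C(b, G) = b² + 6*G
(C(0, -3)*(u(-2) - m(B(-2))))*23 = ((0² + 6*(-3))*(5 - 1*(-2)))*23 = ((0 - 18)*(5 + 2))*23 = -18*7*23 = -126*23 = -2898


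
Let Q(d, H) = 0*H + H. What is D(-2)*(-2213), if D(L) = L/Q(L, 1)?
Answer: 4426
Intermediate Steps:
Q(d, H) = H (Q(d, H) = 0 + H = H)
D(L) = L (D(L) = L/1 = L*1 = L)
D(-2)*(-2213) = -2*(-2213) = 4426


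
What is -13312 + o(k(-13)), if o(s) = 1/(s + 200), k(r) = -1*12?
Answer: -2502655/188 ≈ -13312.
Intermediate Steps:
k(r) = -12
o(s) = 1/(200 + s)
-13312 + o(k(-13)) = -13312 + 1/(200 - 12) = -13312 + 1/188 = -2502655/188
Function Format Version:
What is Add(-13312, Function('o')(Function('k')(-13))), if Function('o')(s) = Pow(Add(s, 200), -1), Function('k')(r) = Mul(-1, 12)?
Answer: Rational(-2502655, 188) ≈ -13312.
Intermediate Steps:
Function('k')(r) = -12
Function('o')(s) = Pow(Add(200, s), -1)
Add(-13312, Function('o')(Function('k')(-13))) = Add(-13312, Pow(Add(200, -12), -1)) = Add(-13312, Pow(188, -1)) = Add(-13312, Rational(1, 188)) = Rational(-2502655, 188)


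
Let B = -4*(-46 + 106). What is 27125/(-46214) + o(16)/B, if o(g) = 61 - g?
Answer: -40903/52816 ≈ -0.77444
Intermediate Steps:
B = -240 (B = -4*60 = -240)
27125/(-46214) + o(16)/B = 27125/(-46214) + (61 - 1*16)/(-240) = 27125*(-1/46214) + (61 - 16)*(-1/240) = -3875/6602 + 45*(-1/240) = -3875/6602 - 3/16 = -40903/52816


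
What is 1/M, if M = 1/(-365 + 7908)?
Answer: 7543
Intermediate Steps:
M = 1/7543 ≈ 0.00013257
1/M = 1/(1/7543) = 7543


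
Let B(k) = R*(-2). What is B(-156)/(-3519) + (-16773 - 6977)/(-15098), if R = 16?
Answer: 42029693/26564931 ≈ 1.5821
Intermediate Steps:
B(k) = -32 (B(k) = 16*(-2) = -32)
B(-156)/(-3519) + (-16773 - 6977)/(-15098) = -32/(-3519) + (-16773 - 6977)/(-15098) = -32*(-1/3519) - 23750*(-1/15098) = 32/3519 + 11875/7549 = 42029693/26564931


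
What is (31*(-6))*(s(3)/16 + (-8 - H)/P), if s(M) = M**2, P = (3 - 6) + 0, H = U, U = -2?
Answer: -3813/8 ≈ -476.63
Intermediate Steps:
H = -2
P = -3 (P = -3 + 0 = -3)
(31*(-6))*(s(3)/16 + (-8 - H)/P) = (31*(-6))*(3**2/16 + (-8 - 1*(-2))/(-3)) = -186*(9*(1/16) + (-8 + 2)*(-1/3)) = -186*(9/16 - 6*(-1/3)) = -186*(9/16 + 2) = -186*41/16 = -3813/8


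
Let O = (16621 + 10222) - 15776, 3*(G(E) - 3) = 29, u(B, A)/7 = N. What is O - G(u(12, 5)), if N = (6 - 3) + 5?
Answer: 33163/3 ≈ 11054.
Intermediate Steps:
N = 8 (N = 3 + 5 = 8)
u(B, A) = 56 (u(B, A) = 7*8 = 56)
G(E) = 38/3 (G(E) = 3 + (⅓)*29 = 3 + 29/3 = 38/3)
O = 11067 (O = 26843 - 15776 = 11067)
O - G(u(12, 5)) = 11067 - 1*38/3 = 11067 - 38/3 = 33163/3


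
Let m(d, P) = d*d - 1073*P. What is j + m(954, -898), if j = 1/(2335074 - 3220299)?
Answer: 1658619525749/885225 ≈ 1.8737e+6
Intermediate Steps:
m(d, P) = d**2 - 1073*P
j = -1/885225 (j = 1/(-885225) = -1/885225 ≈ -1.1297e-6)
j + m(954, -898) = -1/885225 + (954**2 - 1073*(-898)) = -1/885225 + (910116 + 963554) = -1/885225 + 1873670 = 1658619525749/885225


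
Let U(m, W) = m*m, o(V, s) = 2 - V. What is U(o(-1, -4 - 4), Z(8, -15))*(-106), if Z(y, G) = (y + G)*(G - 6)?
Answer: -954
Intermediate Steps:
Z(y, G) = (-6 + G)*(G + y) (Z(y, G) = (G + y)*(-6 + G) = (-6 + G)*(G + y))
U(m, W) = m²
U(o(-1, -4 - 4), Z(8, -15))*(-106) = (2 - 1*(-1))²*(-106) = (2 + 1)²*(-106) = 3²*(-106) = 9*(-106) = -954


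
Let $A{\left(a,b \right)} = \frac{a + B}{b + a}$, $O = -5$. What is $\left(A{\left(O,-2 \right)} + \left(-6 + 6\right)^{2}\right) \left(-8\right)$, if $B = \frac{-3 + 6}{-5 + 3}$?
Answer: $- \frac{52}{7} \approx -7.4286$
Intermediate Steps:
$B = - \frac{3}{2}$ ($B = \frac{3}{-2} = 3 \left(- \frac{1}{2}\right) = - \frac{3}{2} \approx -1.5$)
$A{\left(a,b \right)} = \frac{- \frac{3}{2} + a}{a + b}$ ($A{\left(a,b \right)} = \frac{a - \frac{3}{2}}{b + a} = \frac{- \frac{3}{2} + a}{a + b}$)
$\left(A{\left(O,-2 \right)} + \left(-6 + 6\right)^{2}\right) \left(-8\right) = \left(\frac{- \frac{3}{2} - 5}{-5 - 2} + \left(-6 + 6\right)^{2}\right) \left(-8\right) = \left(\frac{1}{-7} \left(- \frac{13}{2}\right) + 0^{2}\right) \left(-8\right) = \left(\left(- \frac{1}{7}\right) \left(- \frac{13}{2}\right) + 0\right) \left(-8\right) = \left(\frac{13}{14} + 0\right) \left(-8\right) = \frac{13}{14} \left(-8\right) = - \frac{52}{7}$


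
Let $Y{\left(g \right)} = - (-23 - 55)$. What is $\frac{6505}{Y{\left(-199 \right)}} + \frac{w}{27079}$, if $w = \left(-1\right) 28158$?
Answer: $\frac{13380967}{162474} \approx 82.358$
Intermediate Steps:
$w = -28158$
$Y{\left(g \right)} = 78$ ($Y{\left(g \right)} = \left(-1\right) \left(-78\right) = 78$)
$\frac{6505}{Y{\left(-199 \right)}} + \frac{w}{27079} = \frac{6505}{78} - \frac{28158}{27079} = 6505 \cdot \frac{1}{78} - \frac{2166}{2083} = \frac{6505}{78} - \frac{2166}{2083} = \frac{13380967}{162474}$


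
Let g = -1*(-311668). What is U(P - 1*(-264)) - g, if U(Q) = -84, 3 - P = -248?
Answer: -311752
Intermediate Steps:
P = 251 (P = 3 - 1*(-248) = 3 + 248 = 251)
g = 311668
U(P - 1*(-264)) - g = -84 - 1*311668 = -84 - 311668 = -311752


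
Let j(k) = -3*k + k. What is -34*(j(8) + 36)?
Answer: -680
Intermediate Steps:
j(k) = -2*k
-34*(j(8) + 36) = -34*(-2*8 + 36) = -34*(-16 + 36) = -34*20 = -680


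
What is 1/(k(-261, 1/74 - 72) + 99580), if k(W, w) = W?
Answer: 1/99319 ≈ 1.0069e-5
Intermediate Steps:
1/(k(-261, 1/74 - 72) + 99580) = 1/(-261 + 99580) = 1/99319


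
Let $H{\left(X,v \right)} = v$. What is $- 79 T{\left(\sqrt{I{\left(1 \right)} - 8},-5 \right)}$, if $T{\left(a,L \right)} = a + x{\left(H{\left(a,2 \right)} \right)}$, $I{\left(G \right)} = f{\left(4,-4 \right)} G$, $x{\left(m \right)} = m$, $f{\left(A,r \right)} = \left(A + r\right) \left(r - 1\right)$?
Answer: $-158 - 158 i \sqrt{2} \approx -158.0 - 223.45 i$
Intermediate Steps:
$f{\left(A,r \right)} = \left(-1 + r\right) \left(A + r\right)$ ($f{\left(A,r \right)} = \left(A + r\right) \left(-1 + r\right) = \left(-1 + r\right) \left(A + r\right)$)
$I{\left(G \right)} = 0$ ($I{\left(G \right)} = \left(\left(-4\right)^{2} - 4 - -4 + 4 \left(-4\right)\right) G = \left(16 - 4 + 4 - 16\right) G = 0 G = 0$)
$T{\left(a,L \right)} = 2 + a$ ($T{\left(a,L \right)} = a + 2 = 2 + a$)
$- 79 T{\left(\sqrt{I{\left(1 \right)} - 8},-5 \right)} = - 79 \left(2 + \sqrt{0 - 8}\right) = - 79 \left(2 + \sqrt{-8}\right) = - 79 \left(2 + 2 i \sqrt{2}\right) = -158 - 158 i \sqrt{2}$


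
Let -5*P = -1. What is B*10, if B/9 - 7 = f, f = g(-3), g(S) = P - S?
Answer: 918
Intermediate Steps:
P = ⅕ (P = -⅕*(-1) = ⅕ ≈ 0.20000)
g(S) = ⅕ - S
f = 16/5 (f = ⅕ - 1*(-3) = ⅕ + 3 = 16/5 ≈ 3.2000)
B = 459/5 (B = 63 + 9*(16/5) = 63 + 144/5 = 459/5 ≈ 91.800)
B*10 = (459/5)*10 = 918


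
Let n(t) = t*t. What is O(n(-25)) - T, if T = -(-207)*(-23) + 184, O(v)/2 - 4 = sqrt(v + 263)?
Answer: 4585 + 4*sqrt(222) ≈ 4644.6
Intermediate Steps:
n(t) = t**2
O(v) = 8 + 2*sqrt(263 + v) (O(v) = 8 + 2*sqrt(v + 263) = 8 + 2*sqrt(263 + v))
T = -4577 (T = -207*23 + 184 = -4761 + 184 = -4577)
O(n(-25)) - T = (8 + 2*sqrt(263 + (-25)**2)) - 1*(-4577) = (8 + 2*sqrt(263 + 625)) + 4577 = (8 + 2*sqrt(888)) + 4577 = (8 + 2*(2*sqrt(222))) + 4577 = (8 + 4*sqrt(222)) + 4577 = 4585 + 4*sqrt(222)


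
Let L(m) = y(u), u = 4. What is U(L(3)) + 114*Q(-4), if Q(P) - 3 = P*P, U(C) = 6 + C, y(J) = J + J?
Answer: 2180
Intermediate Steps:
y(J) = 2*J
L(m) = 8 (L(m) = 2*4 = 8)
Q(P) = 3 + P**2 (Q(P) = 3 + P*P = 3 + P**2)
U(L(3)) + 114*Q(-4) = (6 + 8) + 114*(3 + (-4)**2) = 14 + 114*(3 + 16) = 14 + 114*19 = 14 + 2166 = 2180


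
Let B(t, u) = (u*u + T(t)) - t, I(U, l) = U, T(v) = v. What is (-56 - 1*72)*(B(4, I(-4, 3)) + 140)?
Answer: -19968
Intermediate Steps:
B(t, u) = u**2 (B(t, u) = (u*u + t) - t = (u**2 + t) - t = (t + u**2) - t = u**2)
(-56 - 1*72)*(B(4, I(-4, 3)) + 140) = (-56 - 1*72)*((-4)**2 + 140) = (-56 - 72)*(16 + 140) = -128*156 = -19968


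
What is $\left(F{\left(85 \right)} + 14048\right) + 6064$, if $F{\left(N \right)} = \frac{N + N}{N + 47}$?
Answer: $\frac{1327477}{66} \approx 20113.0$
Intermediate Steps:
$F{\left(N \right)} = \frac{2 N}{47 + N}$
$\left(F{\left(85 \right)} + 14048\right) + 6064 = \left(2 \cdot 85 \frac{1}{47 + 85} + 14048\right) + 6064 = \left(2 \cdot 85 \cdot \frac{1}{132} + 14048\right) + 6064 = \left(\frac{85}{66} + 14048\right) + 6064 = \frac{927253}{66} + 6064 = \frac{1327477}{66}$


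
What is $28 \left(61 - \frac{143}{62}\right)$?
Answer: $\frac{50946}{31} \approx 1643.4$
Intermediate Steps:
$28 \left(61 - \frac{143}{62}\right) = 28 \cdot \frac{3639}{62} = \frac{50946}{31}$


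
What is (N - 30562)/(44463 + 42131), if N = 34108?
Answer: 1773/43297 ≈ 0.040950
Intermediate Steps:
(N - 30562)/(44463 + 42131) = (34108 - 30562)/(44463 + 42131) = 3546/86594 = 3546*(1/86594) = 1773/43297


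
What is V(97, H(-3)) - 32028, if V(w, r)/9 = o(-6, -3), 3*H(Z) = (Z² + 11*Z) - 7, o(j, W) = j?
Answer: -32082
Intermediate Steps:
H(Z) = -7/3 + Z²/3 + 11*Z/3 (H(Z) = ((Z² + 11*Z) - 7)/3 = (-7 + Z² + 11*Z)/3 = -7/3 + Z²/3 + 11*Z/3)
V(w, r) = -54 (V(w, r) = 9*(-6) = -54)
V(97, H(-3)) - 32028 = -54 - 32028 = -32082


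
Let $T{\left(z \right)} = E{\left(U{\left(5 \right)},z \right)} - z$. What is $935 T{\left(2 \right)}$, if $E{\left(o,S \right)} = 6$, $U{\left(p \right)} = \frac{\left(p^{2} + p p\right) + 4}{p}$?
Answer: $3740$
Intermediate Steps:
$U{\left(p \right)} = \frac{4 + 2 p^{2}}{p}$ ($U{\left(p \right)} = \frac{\left(p^{2} + p^{2}\right) + 4}{p} = \frac{2 p^{2} + 4}{p} = \frac{4 + 2 p^{2}}{p}$)
$T{\left(z \right)} = 6 - z$
$935 T{\left(2 \right)} = 935 \left(6 - 2\right) = 935 \cdot 4 = 3740$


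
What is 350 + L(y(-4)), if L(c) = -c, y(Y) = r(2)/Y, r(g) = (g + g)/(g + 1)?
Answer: 1051/3 ≈ 350.33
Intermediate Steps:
r(g) = 2*g/(1 + g) (r(g) = (2*g)/(1 + g) = 2*g/(1 + g))
y(Y) = 4/(3*Y) (y(Y) = (2*2/(1 + 2))/Y = (2*2/3)/Y = (2*2*(⅓))/Y = 4/(3*Y))
350 + L(y(-4)) = 350 - 4/(3*(-4)) = 350 - 4*(-1)/(3*4) = 350 - 1*(-⅓) = 350 + ⅓ = 1051/3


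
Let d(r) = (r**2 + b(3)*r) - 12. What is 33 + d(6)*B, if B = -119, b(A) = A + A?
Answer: -7107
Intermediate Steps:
b(A) = 2*A
d(r) = -12 + r**2 + 6*r (d(r) = (r**2 + (2*3)*r) - 12 = (r**2 + 6*r) - 12 = -12 + r**2 + 6*r)
33 + d(6)*B = 33 + (-12 + 6**2 + 6*6)*(-119) = 33 + (-12 + 36 + 36)*(-119) = 33 + 60*(-119) = 33 - 7140 = -7107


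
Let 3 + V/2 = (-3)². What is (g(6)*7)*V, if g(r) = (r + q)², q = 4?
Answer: 8400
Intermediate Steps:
V = 12 (V = -6 + 2*(-3)² = -6 + 2*9 = -6 + 18 = 12)
g(r) = (4 + r)² (g(r) = (r + 4)² = (4 + r)²)
(g(6)*7)*V = ((4 + 6)²*7)*12 = (10²*7)*12 = (100*7)*12 = 700*12 = 8400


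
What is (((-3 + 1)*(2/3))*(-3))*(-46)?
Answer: -184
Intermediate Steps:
(((-3 + 1)*(2/3))*(-3))*(-46) = (-4/3*(-3))*(-46) = (-2*2/3*(-3))*(-46) = -4/3*(-3)*(-46) = 4*(-46) = -184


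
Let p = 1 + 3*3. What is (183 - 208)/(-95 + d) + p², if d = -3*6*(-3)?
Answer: 4125/41 ≈ 100.61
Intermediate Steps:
d = 54 (d = -18*(-3) = 54)
p = 10 (p = 1 + 9 = 10)
(183 - 208)/(-95 + d) + p² = (183 - 208)/(-95 + 54) + 10² = -25/(-41) + 100 = -25*(-1/41) + 100 = 25/41 + 100 = 4125/41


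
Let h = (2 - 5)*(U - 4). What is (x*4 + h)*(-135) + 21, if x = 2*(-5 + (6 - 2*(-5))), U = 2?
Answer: -12669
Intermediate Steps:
x = 22 (x = 2*(-5 + (6 + 10)) = 2*(-5 + 16) = 2*11 = 22)
h = 6 (h = (2 - 5)*(2 - 4) = -3*(-2) = 6)
(x*4 + h)*(-135) + 21 = (22*4 + 6)*(-135) + 21 = (88 + 6)*(-135) + 21 = 94*(-135) + 21 = -12690 + 21 = -12669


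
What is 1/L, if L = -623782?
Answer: -1/623782 ≈ -1.6031e-6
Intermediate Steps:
1/L = 1/(-623782) = -1/623782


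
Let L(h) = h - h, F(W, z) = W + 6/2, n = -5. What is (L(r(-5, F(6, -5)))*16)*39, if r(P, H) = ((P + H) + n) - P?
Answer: 0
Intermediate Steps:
F(W, z) = 3 + W (F(W, z) = W + 6*(½) = W + 3 = 3 + W)
r(P, H) = -5 + H (r(P, H) = ((P + H) - 5) - P = ((H + P) - 5) - P = (-5 + H + P) - P = -5 + H)
L(h) = 0
(L(r(-5, F(6, -5)))*16)*39 = (0*16)*39 = 0*39 = 0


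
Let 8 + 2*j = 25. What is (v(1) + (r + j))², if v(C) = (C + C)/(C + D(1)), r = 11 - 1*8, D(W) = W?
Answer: 625/4 ≈ 156.25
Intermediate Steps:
j = 17/2 (j = -4 + (½)*25 = -4 + 25/2 = 17/2 ≈ 8.5000)
r = 3 (r = 11 - 8 = 3)
v(C) = 2*C/(1 + C) (v(C) = (C + C)/(C + 1) = (2*C)/(1 + C) = 2*C/(1 + C))
(v(1) + (r + j))² = (2*1/(1 + 1) + (3 + 17/2))² = (2*1/2 + 23/2)² = (2*1*(½) + 23/2)² = (1 + 23/2)² = (25/2)² = 625/4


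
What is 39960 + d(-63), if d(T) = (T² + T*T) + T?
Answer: 47835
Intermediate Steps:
d(T) = T + 2*T² (d(T) = (T² + T²) + T = 2*T² + T = T + 2*T²)
39960 + d(-63) = 39960 - 63*(1 + 2*(-63)) = 39960 - 63*(1 - 126) = 39960 - 63*(-125) = 39960 + 7875 = 47835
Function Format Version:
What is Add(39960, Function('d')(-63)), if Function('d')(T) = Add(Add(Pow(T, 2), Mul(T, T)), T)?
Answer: 47835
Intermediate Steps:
Function('d')(T) = Add(T, Mul(2, Pow(T, 2))) (Function('d')(T) = Add(Add(Pow(T, 2), Pow(T, 2)), T) = Add(Mul(2, Pow(T, 2)), T) = Add(T, Mul(2, Pow(T, 2))))
Add(39960, Function('d')(-63)) = Add(39960, Mul(-63, Add(1, Mul(2, -63)))) = Add(39960, Mul(-63, Add(1, -126))) = Add(39960, Mul(-63, -125)) = Add(39960, 7875) = 47835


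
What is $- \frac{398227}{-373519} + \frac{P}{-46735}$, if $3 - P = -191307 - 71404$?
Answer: $- \frac{79517531721}{17456410465} \approx -4.5552$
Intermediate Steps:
$P = 262714$ ($P = 3 - \left(-191307 - 71404\right) = 3 - -262711 = 3 + 262711 = 262714$)
$- \frac{398227}{-373519} + \frac{P}{-46735} = - \frac{398227}{-373519} + \frac{262714}{-46735} = \left(-398227\right) \left(- \frac{1}{373519}\right) + 262714 \left(- \frac{1}{46735}\right) = \frac{398227}{373519} - \frac{262714}{46735} = - \frac{79517531721}{17456410465}$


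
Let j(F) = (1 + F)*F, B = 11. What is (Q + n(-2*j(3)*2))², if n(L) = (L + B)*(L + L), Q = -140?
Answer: 11641744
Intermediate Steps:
j(F) = F*(1 + F)
n(L) = 2*L*(11 + L) (n(L) = (L + 11)*(L + L) = (11 + L)*(2*L) = 2*L*(11 + L))
(Q + n(-2*j(3)*2))² = (-140 + 2*(-6*(1 + 3)*2)*(11 - 6*(1 + 3)*2))² = (-140 + 2*(-6*4*2)*(11 - 6*4*2))² = (-140 + 2*(-2*12*2)*(11 - 2*12*2))² = (-140 + 2*(-24*2)*(11 - 24*2))² = (-140 + 2*(-48)*(11 - 48))² = (-140 + 2*(-48)*(-37))² = (-140 + 3552)² = 3412² = 11641744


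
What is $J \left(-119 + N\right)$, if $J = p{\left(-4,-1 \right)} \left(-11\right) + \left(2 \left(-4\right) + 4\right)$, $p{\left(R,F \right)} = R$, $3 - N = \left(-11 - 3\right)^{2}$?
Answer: $-12480$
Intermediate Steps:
$N = -193$ ($N = 3 - \left(-11 - 3\right)^{2} = 3 - \left(-14\right)^{2} = 3 - 196 = -193$)
$J = 40$ ($J = \left(-4\right) \left(-11\right) + \left(2 \left(-4\right) + 4\right) = 44 + \left(-8 + 4\right) = 44 - 4 = 40$)
$J \left(-119 + N\right) = 40 \left(-119 - 193\right) = 40 \left(-312\right) = -12480$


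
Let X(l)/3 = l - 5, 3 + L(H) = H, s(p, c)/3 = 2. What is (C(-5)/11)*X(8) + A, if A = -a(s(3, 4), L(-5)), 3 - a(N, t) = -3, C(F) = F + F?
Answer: -156/11 ≈ -14.182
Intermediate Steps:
s(p, c) = 6 (s(p, c) = 3*2 = 6)
L(H) = -3 + H
C(F) = 2*F
X(l) = -15 + 3*l (X(l) = 3*(l - 5) = 3*(-5 + l) = -15 + 3*l)
a(N, t) = 6 (a(N, t) = 3 - 1*(-3) = 3 + 3 = 6)
A = -6 (A = -1*6 = -6)
(C(-5)/11)*X(8) + A = ((2*(-5))/11)*(-15 + 3*8) - 6 = (-10*1/11)*(-15 + 24) - 6 = -10/11*9 - 6 = -90/11 - 6 = -156/11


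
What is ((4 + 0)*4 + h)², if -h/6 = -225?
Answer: 1865956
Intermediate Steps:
h = 1350 (h = -6*(-225) = 1350)
((4 + 0)*4 + h)² = ((4 + 0)*4 + 1350)² = (4*4 + 1350)² = (16 + 1350)² = 1366² = 1865956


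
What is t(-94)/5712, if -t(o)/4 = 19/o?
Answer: 19/134232 ≈ 0.00014155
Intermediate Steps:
t(o) = -76/o
t(-94)/5712 = -76/(-94)/5712 = -76*(-1/94)*(1/5712) = (38/47)*(1/5712) = 19/134232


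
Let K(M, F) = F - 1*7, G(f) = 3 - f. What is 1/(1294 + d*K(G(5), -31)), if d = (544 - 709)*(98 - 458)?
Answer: -1/2255906 ≈ -4.4328e-7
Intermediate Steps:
d = 59400 (d = -165*(-360) = 59400)
K(M, F) = -7 + F (K(M, F) = F - 7 = -7 + F)
1/(1294 + d*K(G(5), -31)) = 1/(1294 + 59400*(-7 - 31)) = 1/(1294 + 59400*(-38)) = 1/(1294 - 2257200) = 1/(-2255906) = -1/2255906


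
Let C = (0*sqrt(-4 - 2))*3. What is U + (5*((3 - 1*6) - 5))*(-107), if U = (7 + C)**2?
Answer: 4329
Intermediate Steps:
C = 0 (C = (0*sqrt(-6))*3 = (0*(I*sqrt(6)))*3 = 0*3 = 0)
U = 49 (U = (7 + 0)**2 = 7**2 = 49)
U + (5*((3 - 1*6) - 5))*(-107) = 49 + (5*((3 - 1*6) - 5))*(-107) = 49 + (5*((3 - 6) - 5))*(-107) = 49 + (5*(-3 - 5))*(-107) = 49 + (5*(-8))*(-107) = 49 - 40*(-107) = 49 + 4280 = 4329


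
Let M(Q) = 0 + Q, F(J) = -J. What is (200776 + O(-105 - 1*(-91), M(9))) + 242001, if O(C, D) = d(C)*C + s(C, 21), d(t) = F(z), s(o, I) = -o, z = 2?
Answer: 442819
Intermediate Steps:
d(t) = -2 (d(t) = -1*2 = -2)
M(Q) = Q
O(C, D) = -3*C (O(C, D) = -2*C - C = -3*C)
(200776 + O(-105 - 1*(-91), M(9))) + 242001 = (200776 - 3*(-105 - 1*(-91))) + 242001 = (200776 - 3*(-105 + 91)) + 242001 = (200776 - 3*(-14)) + 242001 = (200776 + 42) + 242001 = 200818 + 242001 = 442819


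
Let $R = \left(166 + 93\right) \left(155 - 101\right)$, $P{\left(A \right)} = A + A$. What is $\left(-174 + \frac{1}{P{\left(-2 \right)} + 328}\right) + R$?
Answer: $\frac{4475089}{324} \approx 13812.0$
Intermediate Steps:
$P{\left(A \right)} = 2 A$
$R = 13986$ ($R = 259 \cdot 54 = 13986$)
$\left(-174 + \frac{1}{P{\left(-2 \right)} + 328}\right) + R = \left(-174 + \frac{1}{2 \left(-2\right) + 328}\right) + 13986 = \left(-174 + \frac{1}{-4 + 328}\right) + 13986 = \left(-174 + \frac{1}{324}\right) + 13986 = - \frac{56375}{324} + 13986 = \frac{4475089}{324}$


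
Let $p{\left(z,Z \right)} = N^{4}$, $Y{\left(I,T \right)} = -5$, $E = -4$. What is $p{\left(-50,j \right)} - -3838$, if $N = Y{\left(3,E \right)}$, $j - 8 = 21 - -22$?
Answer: $4463$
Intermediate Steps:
$j = 51$ ($j = 8 + \left(21 - -22\right) = 8 + \left(21 + 22\right) = 8 + 43 = 51$)
$N = -5$
$p{\left(z,Z \right)} = 625$ ($p{\left(z,Z \right)} = \left(-5\right)^{4} = 625$)
$p{\left(-50,j \right)} - -3838 = 625 - -3838 = 625 + 3838 = 4463$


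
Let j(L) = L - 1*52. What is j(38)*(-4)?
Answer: 56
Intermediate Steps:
j(L) = -52 + L (j(L) = L - 52 = -52 + L)
j(38)*(-4) = (-52 + 38)*(-4) = -14*(-4) = 56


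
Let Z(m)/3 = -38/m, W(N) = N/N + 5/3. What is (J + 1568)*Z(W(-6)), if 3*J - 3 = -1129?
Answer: -101973/2 ≈ -50987.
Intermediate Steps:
W(N) = 8/3 (W(N) = 1 + 5*(⅓) = 1 + 5/3 = 8/3)
J = -1126/3 (J = 1 + (⅓)*(-1129) = 1 - 1129/3 = -1126/3 ≈ -375.33)
Z(m) = -114/m (Z(m) = 3*(-38/m) = -114/m)
(J + 1568)*Z(W(-6)) = (-1126/3 + 1568)*(-114/8/3) = 3578*(-114*3/8)/3 = (3578/3)*(-171/4) = -101973/2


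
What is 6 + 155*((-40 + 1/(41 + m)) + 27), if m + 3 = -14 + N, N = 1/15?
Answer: -722924/361 ≈ -2002.6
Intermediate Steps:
N = 1/15 (N = 1*(1/15) = 1/15 ≈ 0.066667)
m = -254/15 (m = -3 + (-14 + 1/15) = -3 - 209/15 = -254/15 ≈ -16.933)
6 + 155*((-40 + 1/(41 + m)) + 27) = 6 + 155*((-40 + 1/(41 - 254/15)) + 27) = 6 + 155*((-40 + 1/(361/15)) + 27) = 6 + 155*((-40 + 15/361) + 27) = 6 + 155*(-14425/361 + 27) = 6 + 155*(-4678/361) = 6 - 725090/361 = -722924/361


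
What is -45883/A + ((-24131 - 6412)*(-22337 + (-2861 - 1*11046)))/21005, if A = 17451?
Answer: 19317301813477/366558255 ≈ 52699.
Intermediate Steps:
-45883/A + ((-24131 - 6412)*(-22337 + (-2861 - 1*11046)))/21005 = -45883/17451 + ((-24131 - 6412)*(-22337 + (-2861 - 1*11046)))/21005 = -45883*1/17451 - 30543*(-22337 + (-2861 - 11046))*(1/21005) = -45883/17451 - 30543*(-22337 - 13907)*(1/21005) = -45883/17451 - 30543*(-36244)*(1/21005) = -45883/17451 + 1107000492*(1/21005) = -45883/17451 + 1107000492/21005 = 19317301813477/366558255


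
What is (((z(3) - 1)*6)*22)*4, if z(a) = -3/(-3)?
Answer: 0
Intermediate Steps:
z(a) = 1 (z(a) = -3*(-⅓) = 1)
(((z(3) - 1)*6)*22)*4 = (((1 - 1)*6)*22)*4 = ((0*6)*22)*4 = (0*22)*4 = 0*4 = 0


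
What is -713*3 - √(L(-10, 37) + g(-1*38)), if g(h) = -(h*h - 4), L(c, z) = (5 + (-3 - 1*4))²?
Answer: -2139 - 2*I*√359 ≈ -2139.0 - 37.895*I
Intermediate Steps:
L(c, z) = 4 (L(c, z) = (5 + (-3 - 4))² = (5 - 7)² = (-2)² = 4)
g(h) = 4 - h² (g(h) = -(h² - 4) = -(-4 + h²) = 4 - h²)
-713*3 - √(L(-10, 37) + g(-1*38)) = -713*3 - √(4 + (4 - (-1*38)²)) = -2139 - √(4 + (4 - 1*(-38)²)) = -2139 - √(4 + (4 - 1*1444)) = -2139 - √(4 + (4 - 1444)) = -2139 - √(4 - 1440) = -2139 - √(-1436) = -2139 - 2*I*√359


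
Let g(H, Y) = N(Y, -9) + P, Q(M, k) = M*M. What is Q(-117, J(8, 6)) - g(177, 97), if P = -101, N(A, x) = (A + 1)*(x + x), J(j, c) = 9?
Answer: 15554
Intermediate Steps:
Q(M, k) = M²
N(A, x) = 2*x*(1 + A) (N(A, x) = (1 + A)*(2*x) = 2*x*(1 + A))
g(H, Y) = -119 - 18*Y (g(H, Y) = 2*(-9)*(1 + Y) - 101 = (-18 - 18*Y) - 101 = -119 - 18*Y)
Q(-117, J(8, 6)) - g(177, 97) = (-117)² - (-119 - 18*97) = 13689 - (-119 - 1746) = 13689 - 1*(-1865) = 13689 + 1865 = 15554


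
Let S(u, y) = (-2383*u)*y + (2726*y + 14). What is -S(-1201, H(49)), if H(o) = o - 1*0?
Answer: -140370755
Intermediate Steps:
H(o) = o (H(o) = o + 0 = o)
S(u, y) = 14 + 2726*y - 2383*u*y (S(u, y) = -2383*u*y + (14 + 2726*y) = 14 + 2726*y - 2383*u*y)
-S(-1201, H(49)) = -(14 + 2726*49 - 2383*(-1201)*49) = -(14 + 133574 + 140237167) = -1*140370755 = -140370755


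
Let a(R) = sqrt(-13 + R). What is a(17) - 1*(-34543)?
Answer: 34545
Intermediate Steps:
a(17) - 1*(-34543) = sqrt(-13 + 17) - 1*(-34543) = sqrt(4) + 34543 = 2 + 34543 = 34545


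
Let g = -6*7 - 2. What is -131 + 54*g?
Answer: -2507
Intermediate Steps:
g = -44 (g = -42 - 2 = -44)
-131 + 54*g = -131 + 54*(-44) = -131 - 2376 = -2507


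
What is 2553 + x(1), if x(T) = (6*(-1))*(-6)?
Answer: 2589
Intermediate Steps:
x(T) = 36 (x(T) = -6*(-6) = 36)
2553 + x(1) = 2553 + 36 = 2589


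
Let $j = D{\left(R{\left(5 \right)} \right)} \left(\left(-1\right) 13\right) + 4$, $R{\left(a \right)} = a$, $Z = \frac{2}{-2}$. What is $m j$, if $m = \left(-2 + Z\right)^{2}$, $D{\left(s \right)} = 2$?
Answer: $-198$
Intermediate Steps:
$Z = -1$ ($Z = 2 \left(- \frac{1}{2}\right) = -1$)
$m = 9$ ($m = \left(-2 - 1\right)^{2} = \left(-3\right)^{2} = 9$)
$j = -22$ ($j = 2 \left(\left(-1\right) 13\right) + 4 = 2 \left(-13\right) + 4 = -26 + 4 = -22$)
$m j = 9 \left(-22\right) = -198$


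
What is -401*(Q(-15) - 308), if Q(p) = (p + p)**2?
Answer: -237392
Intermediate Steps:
Q(p) = 4*p**2 (Q(p) = (2*p)**2 = 4*p**2)
-401*(Q(-15) - 308) = -401*(4*(-15)**2 - 308) = -401*(4*225 - 308) = -401*(900 - 308) = -401*592 = -237392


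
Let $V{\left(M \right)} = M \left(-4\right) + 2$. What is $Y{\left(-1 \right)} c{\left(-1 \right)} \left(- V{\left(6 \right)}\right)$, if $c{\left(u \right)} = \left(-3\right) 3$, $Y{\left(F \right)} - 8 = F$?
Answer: $-1386$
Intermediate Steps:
$Y{\left(F \right)} = 8 + F$
$V{\left(M \right)} = 2 - 4 M$ ($V{\left(M \right)} = - 4 M + 2 = 2 - 4 M$)
$c{\left(u \right)} = -9$
$Y{\left(-1 \right)} c{\left(-1 \right)} \left(- V{\left(6 \right)}\right) = \left(8 - 1\right) \left(-9\right) \left(- (2 - 24)\right) = 7 \left(-9\right) \left(- (2 - 24)\right) = - 63 \left(\left(-1\right) \left(-22\right)\right) = \left(-63\right) 22 = -1386$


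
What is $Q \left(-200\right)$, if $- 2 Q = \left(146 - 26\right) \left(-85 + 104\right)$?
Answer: $228000$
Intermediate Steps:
$Q = -1140$ ($Q = - \frac{\left(146 - 26\right) \left(-85 + 104\right)}{2} = - \frac{120 \cdot 19}{2} = \left(- \frac{1}{2}\right) 2280 = -1140$)
$Q \left(-200\right) = \left(-1140\right) \left(-200\right) = 228000$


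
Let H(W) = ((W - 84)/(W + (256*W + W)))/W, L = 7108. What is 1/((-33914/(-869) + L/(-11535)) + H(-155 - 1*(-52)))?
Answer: 9145559424210/351282650937577 ≈ 0.026035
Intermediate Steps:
H(W) = (-84 + W)/(258*W²) (H(W) = ((-84 + W)/(W + 257*W))/W = ((-84 + W)/((258*W)))/W = ((-84 + W)*(1/(258*W)))/W = ((-84 + W)/(258*W))/W = (-84 + W)/(258*W²))
1/((-33914/(-869) + L/(-11535)) + H(-155 - 1*(-52))) = 1/((-33914/(-869) + 7108/(-11535)) + (-84 + (-155 - 1*(-52)))/(258*(-155 - 1*(-52))²)) = 1/((-33914*(-1/869) + 7108*(-1/11535)) + (-84 + (-155 + 52))/(258*(-155 + 52)²)) = 1/((33914/869 - 7108/11535) + (1/258)*(-84 - 103)/(-103)²) = 1/(385021138/10023915 + (1/258)*(1/10609)*(-187)) = 1/(385021138/10023915 - 187/2737122) = 1/(351282650937577/9145559424210) = 9145559424210/351282650937577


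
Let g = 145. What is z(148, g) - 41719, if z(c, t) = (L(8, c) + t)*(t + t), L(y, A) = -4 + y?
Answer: 1491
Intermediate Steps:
z(c, t) = 2*t*(4 + t) (z(c, t) = ((-4 + 8) + t)*(t + t) = (4 + t)*(2*t) = 2*t*(4 + t))
z(148, g) - 41719 = 2*145*(4 + 145) - 41719 = 2*145*149 - 41719 = 43210 - 41719 = 1491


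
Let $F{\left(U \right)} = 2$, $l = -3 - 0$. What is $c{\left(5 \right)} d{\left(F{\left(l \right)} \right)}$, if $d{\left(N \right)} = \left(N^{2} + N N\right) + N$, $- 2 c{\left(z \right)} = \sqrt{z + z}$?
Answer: $- 5 \sqrt{10} \approx -15.811$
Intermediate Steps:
$c{\left(z \right)} = - \frac{\sqrt{2} \sqrt{z}}{2}$ ($c{\left(z \right)} = - \frac{\sqrt{z + z}}{2} = - \frac{\sqrt{2 z}}{2} = - \frac{\sqrt{2} \sqrt{z}}{2}$)
$l = -3$ ($l = -3 + 0 = -3$)
$d{\left(N \right)} = N + 2 N^{2}$ ($d{\left(N \right)} = \left(N^{2} + N^{2}\right) + N = 2 N^{2} + N = N + 2 N^{2}$)
$c{\left(5 \right)} d{\left(F{\left(l \right)} \right)} = - \frac{\sqrt{2} \sqrt{5}}{2} \cdot 2 \left(1 + 2 \cdot 2\right) = - \frac{\sqrt{10}}{2} \cdot 2 \left(1 + 4\right) = - \frac{\sqrt{10}}{2} \cdot 2 \cdot 5 = - \frac{\sqrt{10}}{2} \cdot 10 = - 5 \sqrt{10}$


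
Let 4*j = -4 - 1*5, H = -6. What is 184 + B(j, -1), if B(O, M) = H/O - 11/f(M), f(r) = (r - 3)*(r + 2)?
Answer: 2273/12 ≈ 189.42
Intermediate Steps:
j = -9/4 (j = (-4 - 1*5)/4 = (-4 - 5)/4 = (¼)*(-9) = -9/4 ≈ -2.2500)
f(r) = (-3 + r)*(2 + r)
B(O, M) = -11/(-6 + M² - M) - 6/O (B(O, M) = -6/O - 11/(-6 + M² - M) = -11/(-6 + M² - M) - 6/O)
184 + B(j, -1) = 184 + (-6/(-9/4) + 11/(6 - 1 - 1*(-1)²)) = 184 + (-6*(-4/9) + 11/(6 - 1 - 1*1)) = 184 + (8/3 + 11/(6 - 1 - 1)) = 184 + (8/3 + 11/4) = 184 + 65/12 = 2273/12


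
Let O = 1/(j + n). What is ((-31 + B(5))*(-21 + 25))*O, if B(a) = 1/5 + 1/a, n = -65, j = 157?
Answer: -153/115 ≈ -1.3304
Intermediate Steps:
B(a) = ⅕ + 1/a (B(a) = 1*(⅕) + 1/a = ⅕ + 1/a)
O = 1/92 (O = 1/(157 - 65) = 1/92 ≈ 0.010870)
((-31 + B(5))*(-21 + 25))*O = ((-31 + (⅕)*(5 + 5)/5)*(-21 + 25))*(1/92) = ((-31 + (⅕)*(⅕)*10)*4)*(1/92) = ((-31 + ⅖)*4)*(1/92) = -153/5*4*(1/92) = -612/5*1/92 = -153/115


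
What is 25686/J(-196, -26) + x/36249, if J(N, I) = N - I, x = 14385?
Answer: -154774394/1027055 ≈ -150.70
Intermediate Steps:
25686/J(-196, -26) + x/36249 = 25686/(-196 - 1*(-26)) + 14385/36249 = 25686/(-196 + 26) + 14385*(1/36249) = 25686/(-170) + 4795/12083 = 25686*(-1/170) + 4795/12083 = -12843/85 + 4795/12083 = -154774394/1027055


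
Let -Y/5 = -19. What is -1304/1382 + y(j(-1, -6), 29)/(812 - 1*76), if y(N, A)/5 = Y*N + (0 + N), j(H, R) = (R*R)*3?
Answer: 1104424/15893 ≈ 69.491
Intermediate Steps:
Y = 95 (Y = -5*(-19) = 95)
j(H, R) = 3*R² (j(H, R) = R²*3 = 3*R²)
y(N, A) = 480*N (y(N, A) = 5*(95*N + (0 + N)) = 5*(95*N + N) = 5*(96*N) = 480*N)
-1304/1382 + y(j(-1, -6), 29)/(812 - 1*76) = -1304/1382 + (480*(3*(-6)²))/(812 - 1*76) = -1304*1/1382 + (480*(3*36))/(812 - 76) = -652/691 + (480*108)/736 = -652/691 + 51840*(1/736) = -652/691 + 1620/23 = 1104424/15893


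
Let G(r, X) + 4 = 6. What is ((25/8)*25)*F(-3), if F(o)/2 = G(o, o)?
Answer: 625/2 ≈ 312.50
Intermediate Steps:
G(r, X) = 2 (G(r, X) = -4 + 6 = 2)
F(o) = 4 (F(o) = 2*2 = 4)
((25/8)*25)*F(-3) = ((25/8)*25)*4 = (625/8)*4 = 625/2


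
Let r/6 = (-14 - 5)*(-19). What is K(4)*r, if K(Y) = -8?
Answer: -17328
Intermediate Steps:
r = 2166 (r = 6*((-14 - 5)*(-19)) = 6*(-19*(-19)) = 6*361 = 2166)
K(4)*r = -8*2166 = -17328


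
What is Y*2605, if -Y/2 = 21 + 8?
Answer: -151090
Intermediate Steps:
Y = -58 (Y = -2*(21 + 8) = -2*29 = -58)
Y*2605 = -58*2605 = -151090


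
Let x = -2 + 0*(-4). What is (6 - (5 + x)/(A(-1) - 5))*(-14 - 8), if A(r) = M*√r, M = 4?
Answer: -5742/41 - 264*I/41 ≈ -140.05 - 6.439*I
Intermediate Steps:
x = -2 (x = -2 + 0 = -2)
A(r) = 4*√r
(6 - (5 + x)/(A(-1) - 5))*(-14 - 8) = (6 - (5 - 2)/(4*√(-1) - 5))*(-14 - 8) = (6 - 3/(4*I - 5))*(-22) = (6 - 3/(-5 + 4*I))*(-22) = (6 - 3*(-5 - 4*I)/41)*(-22) = -132 + 66*(-5 - 4*I)/41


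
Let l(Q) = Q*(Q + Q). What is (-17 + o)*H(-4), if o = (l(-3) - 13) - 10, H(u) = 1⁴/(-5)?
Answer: 22/5 ≈ 4.4000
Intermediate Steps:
l(Q) = 2*Q² (l(Q) = Q*(2*Q) = 2*Q²)
H(u) = -⅕ (H(u) = 1*(-⅕) = -⅕)
o = -5 (o = (2*(-3)² - 13) - 10 = (2*9 - 13) - 10 = (18 - 13) - 10 = 5 - 10 = -5)
(-17 + o)*H(-4) = (-17 - 5)*(-⅕) = -22*(-⅕) = 22/5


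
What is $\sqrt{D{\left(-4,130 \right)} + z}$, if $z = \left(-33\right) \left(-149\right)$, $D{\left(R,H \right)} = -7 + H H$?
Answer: $\sqrt{21810} \approx 147.68$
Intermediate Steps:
$D{\left(R,H \right)} = -7 + H^{2}$
$z = 4917$
$\sqrt{D{\left(-4,130 \right)} + z} = \sqrt{\left(-7 + 130^{2}\right) + 4917} = \sqrt{\left(-7 + 16900\right) + 4917} = \sqrt{16893 + 4917} = \sqrt{21810}$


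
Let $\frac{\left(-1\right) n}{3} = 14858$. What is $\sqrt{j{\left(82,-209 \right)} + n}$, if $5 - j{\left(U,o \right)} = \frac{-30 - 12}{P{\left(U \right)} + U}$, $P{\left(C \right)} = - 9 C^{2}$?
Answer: $\frac{i \sqrt{40694487724198}}{30217} \approx 211.11 i$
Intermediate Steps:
$n = -44574$ ($n = \left(-3\right) 14858 = -44574$)
$j{\left(U,o \right)} = 5 + \frac{42}{U - 9 U^{2}}$ ($j{\left(U,o \right)} = 5 - \frac{-30 - 12}{- 9 U^{2} + U} = 5 - - \frac{42}{U - 9 U^{2}} = 5 + \frac{42}{U - 9 U^{2}}$)
$\sqrt{j{\left(82,-209 \right)} + n} = \sqrt{\frac{-42 - 410 + 45 \cdot 82^{2}}{82 \left(-1 + 9 \cdot 82\right)} - 44574} = \sqrt{\frac{-42 - 410 + 45 \cdot 6724}{82 \left(-1 + 738\right)} - 44574} = \sqrt{\frac{-42 - 410 + 302580}{82 \cdot 737} - 44574} = \sqrt{\frac{1}{82} \cdot \frac{1}{737} \cdot 302128 - 44574} = \sqrt{\frac{151064}{30217} - 44574} = \sqrt{- \frac{1346741494}{30217}} = \frac{i \sqrt{40694487724198}}{30217}$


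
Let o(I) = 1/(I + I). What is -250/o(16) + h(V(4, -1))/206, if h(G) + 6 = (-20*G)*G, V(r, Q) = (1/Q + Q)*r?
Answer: -824643/103 ≈ -8006.2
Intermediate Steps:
o(I) = 1/(2*I)
V(r, Q) = r*(Q + 1/Q) (V(r, Q) = (Q + 1/Q)*r = r*(Q + 1/Q))
h(G) = -6 - 20*G² (h(G) = -6 + (-20*G)*G = -6 - 20*G²)
-250/o(16) + h(V(4, -1))/206 = -250/((½)/16) + (-6 - 20*(-1*4 + 4/(-1))²)/206 = -250/((½)*(1/16)) + (-6 - 20*(-4 + 4*(-1))²)*(1/206) = -250/1/32 + (-6 - 20*(-4 - 4)²)*(1/206) = -250*32 + (-6 - 20*(-8)²)*(1/206) = -8000 + (-6 - 20*64)*(1/206) = -8000 + (-6 - 1280)*(1/206) = -8000 - 1286*1/206 = -8000 - 643/103 = -824643/103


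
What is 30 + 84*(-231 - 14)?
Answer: -20550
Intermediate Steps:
30 + 84*(-231 - 14) = 30 + 84*(-245) = 30 - 20580 = -20550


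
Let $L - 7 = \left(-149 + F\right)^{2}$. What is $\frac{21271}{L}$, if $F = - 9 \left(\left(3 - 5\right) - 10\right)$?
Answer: $\frac{21271}{1688} \approx 12.601$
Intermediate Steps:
$F = 108$ ($F = - 9 \left(-2 - 10\right) = \left(-9\right) \left(-12\right) = 108$)
$L = 1688$ ($L = 7 + \left(-149 + 108\right)^{2} = 7 + \left(-41\right)^{2} = 7 + 1681 = 1688$)
$\frac{21271}{L} = \frac{21271}{1688}$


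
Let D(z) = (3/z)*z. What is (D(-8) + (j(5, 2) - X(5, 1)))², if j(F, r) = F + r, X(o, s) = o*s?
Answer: 25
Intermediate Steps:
D(z) = 3
(D(-8) + (j(5, 2) - X(5, 1)))² = (3 + ((5 + 2) - 5))² = (3 + (7 - 1*5))² = (3 + (7 - 5))² = (3 + 2)² = 5² = 25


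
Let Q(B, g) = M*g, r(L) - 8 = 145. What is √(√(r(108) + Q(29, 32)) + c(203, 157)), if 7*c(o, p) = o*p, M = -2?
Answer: √(4553 + √89) ≈ 67.546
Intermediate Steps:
r(L) = 153 (r(L) = 8 + 145 = 153)
c(o, p) = o*p/7 (c(o, p) = (o*p)/7 = o*p/7)
Q(B, g) = -2*g
√(√(r(108) + Q(29, 32)) + c(203, 157)) = √(√(153 - 2*32) + (⅐)*203*157) = √(√(153 - 64) + 4553) = √(√89 + 4553) = √(4553 + √89)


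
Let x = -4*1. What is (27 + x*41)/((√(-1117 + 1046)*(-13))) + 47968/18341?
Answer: 47968/18341 - 137*I*√71/923 ≈ 2.6153 - 1.2507*I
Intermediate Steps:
x = -4
(27 + x*41)/((√(-1117 + 1046)*(-13))) + 47968/18341 = (27 - 4*41)/((√(-1117 + 1046)*(-13))) + 47968/18341 = (27 - 164)/((√(-71)*(-13))) + 47968*(1/18341) = -137*I*√71/923 + 47968/18341 = 47968/18341 - 137*I*√71/923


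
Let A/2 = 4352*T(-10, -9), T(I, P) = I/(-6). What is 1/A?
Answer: 3/43520 ≈ 6.8934e-5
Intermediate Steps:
T(I, P) = -I/6 (T(I, P) = I*(-⅙) = -I/6)
A = 43520/3 (A = 2*(4352*(-⅙*(-10))) = 2*(4352*(5/3)) = 2*(21760/3) = 43520/3 ≈ 14507.)
1/A = 1/(43520/3) = 3/43520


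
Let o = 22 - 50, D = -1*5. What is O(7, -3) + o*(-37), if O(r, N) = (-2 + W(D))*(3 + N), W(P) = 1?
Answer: 1036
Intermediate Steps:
D = -5
o = -28
O(r, N) = -3 - N (O(r, N) = (-2 + 1)*(3 + N) = -(3 + N) = -3 - N)
O(7, -3) + o*(-37) = (-3 - 1*(-3)) - 28*(-37) = (-3 + 3) + 1036 = 0 + 1036 = 1036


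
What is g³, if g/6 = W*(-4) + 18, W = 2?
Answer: 216000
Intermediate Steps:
g = 60 (g = 6*(2*(-4) + 18) = 6*(-8 + 18) = 6*10 = 60)
g³ = 60³ = 216000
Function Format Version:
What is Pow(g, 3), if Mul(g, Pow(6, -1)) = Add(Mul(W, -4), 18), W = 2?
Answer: 216000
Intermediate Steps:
g = 60 (g = Mul(6, Add(Mul(2, -4), 18)) = Mul(6, Add(-8, 18)) = Mul(6, 10) = 60)
Pow(g, 3) = Pow(60, 3) = 216000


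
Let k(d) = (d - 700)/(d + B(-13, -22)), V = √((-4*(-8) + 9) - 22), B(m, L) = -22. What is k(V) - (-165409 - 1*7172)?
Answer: 26755182/155 + 226*√19/155 ≈ 1.7262e+5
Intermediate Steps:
V = √19 (V = √((32 + 9) - 22) = √(41 - 22) = √19 ≈ 4.3589)
k(d) = (-700 + d)/(-22 + d) (k(d) = (d - 700)/(d - 22) = (-700 + d)/(-22 + d))
k(V) - (-165409 - 1*7172) = (-700 + √19)/(-22 + √19) - (-165409 - 1*7172) = (-700 + √19)/(-22 + √19) - (-165409 - 7172) = (-700 + √19)/(-22 + √19) - 1*(-172581) = (-700 + √19)/(-22 + √19) + 172581 = 172581 + (-700 + √19)/(-22 + √19)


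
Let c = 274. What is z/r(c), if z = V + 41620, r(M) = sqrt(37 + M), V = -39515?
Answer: 2105*sqrt(311)/311 ≈ 119.36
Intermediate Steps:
z = 2105 (z = -39515 + 41620 = 2105)
z/r(c) = 2105/(sqrt(37 + 274)) = 2105/(sqrt(311)) = 2105*(sqrt(311)/311) = 2105*sqrt(311)/311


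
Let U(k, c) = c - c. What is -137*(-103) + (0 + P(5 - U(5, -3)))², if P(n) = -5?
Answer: 14136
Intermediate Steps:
U(k, c) = 0
-137*(-103) + (0 + P(5 - U(5, -3)))² = -137*(-103) + (0 - 5)² = 14111 + (-5)² = 14111 + 25 = 14136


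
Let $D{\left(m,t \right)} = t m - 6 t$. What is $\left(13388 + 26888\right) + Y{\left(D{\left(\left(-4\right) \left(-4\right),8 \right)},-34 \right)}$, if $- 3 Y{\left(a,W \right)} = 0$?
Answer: $40276$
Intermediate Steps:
$D{\left(m,t \right)} = - 6 t + m t$ ($D{\left(m,t \right)} = m t - 6 t = - 6 t + m t$)
$Y{\left(a,W \right)} = 0$ ($Y{\left(a,W \right)} = \left(- \frac{1}{3}\right) 0 = 0$)
$\left(13388 + 26888\right) + Y{\left(D{\left(\left(-4\right) \left(-4\right),8 \right)},-34 \right)} = \left(13388 + 26888\right) + 0 = 40276 + 0 = 40276$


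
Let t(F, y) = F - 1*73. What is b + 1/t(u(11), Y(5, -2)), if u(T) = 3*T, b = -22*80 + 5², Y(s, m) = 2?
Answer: -69401/40 ≈ -1735.0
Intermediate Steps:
b = -1735 (b = -1760 + 25 = -1735)
t(F, y) = -73 + F (t(F, y) = F - 73 = -73 + F)
b + 1/t(u(11), Y(5, -2)) = -1735 + 1/(-73 + 3*11) = -1735 + 1/(-73 + 33) = -1735 + 1/(-40) = -1735 - 1/40 = -69401/40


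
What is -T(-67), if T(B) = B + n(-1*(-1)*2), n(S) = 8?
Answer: 59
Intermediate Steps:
T(B) = 8 + B (T(B) = B + 8 = 8 + B)
-T(-67) = -(8 - 67) = -1*(-59) = 59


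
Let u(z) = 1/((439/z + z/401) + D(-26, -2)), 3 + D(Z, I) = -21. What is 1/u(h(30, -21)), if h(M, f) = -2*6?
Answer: -291671/4812 ≈ -60.613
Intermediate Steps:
h(M, f) = -12
D(Z, I) = -24 (D(Z, I) = -3 - 21 = -24)
u(z) = 1/(-24 + 439/z + z/401) (u(z) = 1/((439/z + z/401) - 24) = 1/(-24 + 439/z + z/401))
1/u(h(30, -21)) = 1/(401*(-12)/(176039 + (-12)² - 9624*(-12))) = 1/(401*(-12)/(176039 + 144 + 115488)) = 1/(401*(-12)/291671) = 1/(401*(-12)*(1/291671)) = 1/(-4812/291671) = -291671/4812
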